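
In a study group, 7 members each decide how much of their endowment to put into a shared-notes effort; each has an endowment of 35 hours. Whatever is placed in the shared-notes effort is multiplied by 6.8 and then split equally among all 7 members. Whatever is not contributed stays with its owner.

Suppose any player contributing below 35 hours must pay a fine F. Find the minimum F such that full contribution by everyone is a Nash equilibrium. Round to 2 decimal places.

Given the others contribute fully, the best deviation is to contribute 0 (any partial contribution still incurs the fine and gives up units whose private return 0.9714 is below 1).
Deviating from 35 to 0 saves 35 hours but forfeits the deviator's share of the drop in the shared-notes effort: 6.8/7 × 35 = 34.00.
So the deviation gain is 35 − 34.00 = 1.00, and the fine must be at least 1.00 hours to wipe it out.

1.00 hours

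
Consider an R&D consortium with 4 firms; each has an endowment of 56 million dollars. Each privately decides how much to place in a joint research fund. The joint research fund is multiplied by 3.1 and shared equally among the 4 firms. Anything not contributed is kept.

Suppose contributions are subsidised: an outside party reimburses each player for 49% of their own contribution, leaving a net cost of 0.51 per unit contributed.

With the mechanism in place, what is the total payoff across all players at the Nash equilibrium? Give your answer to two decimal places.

804.16 million dollars

The effective private return per unit is now (3.1/4) / 0.51 = 1.5196 > 1, so every player's dominant strategy flips to full contribution.
So the Nash equilibrium is full contribution by all 4; the group earns 4 × (56 × 0.49 + 3.1 × 56) = 804.16.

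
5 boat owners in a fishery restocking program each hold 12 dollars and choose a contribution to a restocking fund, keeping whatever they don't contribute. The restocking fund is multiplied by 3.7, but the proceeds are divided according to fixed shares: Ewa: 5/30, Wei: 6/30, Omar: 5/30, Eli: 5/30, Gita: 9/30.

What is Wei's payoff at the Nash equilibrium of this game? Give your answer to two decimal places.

A player with share s gets back 3.7·s per unit contributed, so full contribution is dominant for anyone with s > 1/3.7 = 0.2703 and zero contribution is dominant for anyone below.
The only share above 0.2703 is Gita's 9/30, contributing 12; the remaining 4 contribute 0. Total contributed: 12.
Wei keeps 12 and receives 3.7 × 12 × 6/30 = 8.88 from the restocking fund, for a payoff of 20.88.

20.88 dollars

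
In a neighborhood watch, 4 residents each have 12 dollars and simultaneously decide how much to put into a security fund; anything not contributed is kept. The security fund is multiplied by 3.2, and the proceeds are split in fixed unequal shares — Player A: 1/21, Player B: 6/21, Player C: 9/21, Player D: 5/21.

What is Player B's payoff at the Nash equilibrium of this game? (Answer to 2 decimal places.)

22.97 dollars

Each unit j contributes comes back to j as 3.2 × (j's share), so j prefers to contribute only if that share exceeds 1/3.2 = 0.3125; otherwise keeping the unit dominates.
The only share above 0.3125 is Player C's 9/21, contributing 12; the remaining 3 contribute 0. Total contributed: 12.
Player B keeps 12 and receives 3.2 × 12 × 6/21 = 10.97 from the security fund, for a payoff of 22.97.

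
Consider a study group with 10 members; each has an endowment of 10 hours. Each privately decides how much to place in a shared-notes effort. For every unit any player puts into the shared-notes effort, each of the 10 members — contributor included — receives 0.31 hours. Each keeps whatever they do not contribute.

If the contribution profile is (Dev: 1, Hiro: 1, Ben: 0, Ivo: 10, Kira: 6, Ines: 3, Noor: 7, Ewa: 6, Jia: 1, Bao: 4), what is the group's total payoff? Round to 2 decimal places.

Total contributed: 1 + 1 + 0 + 10 + 6 + 3 + 7 + 6 + 1 + 4 = 39; total kept: 10 × 10 − 39 = 61.
The shared-notes effort pays out 0.31 × 10 × 39 = 120.90 in aggregate.
Group total = 61 + 120.90 = 181.90.

181.90 hours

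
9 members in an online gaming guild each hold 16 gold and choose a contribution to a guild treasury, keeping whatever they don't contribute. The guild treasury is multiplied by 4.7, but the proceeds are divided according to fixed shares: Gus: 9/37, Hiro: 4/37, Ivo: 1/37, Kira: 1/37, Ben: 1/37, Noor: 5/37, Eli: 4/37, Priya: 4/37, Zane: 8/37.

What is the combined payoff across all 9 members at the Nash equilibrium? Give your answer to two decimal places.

262.40 gold

Player j's private return per contributed unit is 4.7 × (j's share). Contributing is weakly dominant for j when that share is at least 1/4.7 = 0.2128, and contributing 0 is dominant otherwise.
Gus and Zane clear that bar, contributing 16 each; the remaining 7 contribute 0. Total contributed: 32.
The guild treasury pays out 4.7 × 32 = 150.40 in total (split across the unequal shares, but the aggregate is all that matters for the group sum).
The 7 free-riders keep 16 each, adding 112. Group total = 112 + 150.40 = 262.40.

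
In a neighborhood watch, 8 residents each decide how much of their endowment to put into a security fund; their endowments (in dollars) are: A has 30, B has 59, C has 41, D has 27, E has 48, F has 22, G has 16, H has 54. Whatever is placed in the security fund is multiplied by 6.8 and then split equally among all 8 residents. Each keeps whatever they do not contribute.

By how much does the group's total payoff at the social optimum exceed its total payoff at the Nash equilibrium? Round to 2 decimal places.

The private return per contributed unit is 6.8/8 = 0.8500 < 1 for every player regardless of endowment, so the Nash equilibrium is zero contribution and the group total is Σ E_j = 30 + 59 + 41 + 27 + 48 + 22 + 16 + 54 = 297.
Each contributed unit returns 6.800 to the group, so the social optimum is full contribution by everyone: group total = 6.800 × 297 = 2019.60.
Efficiency loss = (6.800 − 1) × 297 = 1722.60.

1722.60 dollars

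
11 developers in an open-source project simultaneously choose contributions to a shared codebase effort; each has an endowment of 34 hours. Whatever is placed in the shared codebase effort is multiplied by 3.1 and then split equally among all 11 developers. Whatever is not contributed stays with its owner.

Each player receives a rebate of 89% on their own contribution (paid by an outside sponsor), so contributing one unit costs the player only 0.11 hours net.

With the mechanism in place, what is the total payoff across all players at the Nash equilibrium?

1492.26 hours

The effective private return per unit is now (3.1/11) / 0.11 = 2.5620 > 1, so every player's dominant strategy flips to full contribution.
So the Nash equilibrium is full contribution by all 11; the group earns 11 × (34 × 0.89 + 3.1 × 34) = 1492.26.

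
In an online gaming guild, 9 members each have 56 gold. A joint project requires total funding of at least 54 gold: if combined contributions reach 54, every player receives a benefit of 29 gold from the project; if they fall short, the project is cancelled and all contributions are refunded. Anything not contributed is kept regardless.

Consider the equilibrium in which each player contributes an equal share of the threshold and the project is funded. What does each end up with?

Equal share of the threshold: 54/9 = 6.
At this profile no one gains by cutting their contribution: any cut drops the total below 54, the project is cancelled, contributions are refunded, and the deviator ends with 56, which is less than 56 − 6 + 29 = 79. Contributing more than 6 just wastes the excess. So contributing exactly 6 is a best response.
Each player's payoff: 56 − 6 + 29 = 79.

79 gold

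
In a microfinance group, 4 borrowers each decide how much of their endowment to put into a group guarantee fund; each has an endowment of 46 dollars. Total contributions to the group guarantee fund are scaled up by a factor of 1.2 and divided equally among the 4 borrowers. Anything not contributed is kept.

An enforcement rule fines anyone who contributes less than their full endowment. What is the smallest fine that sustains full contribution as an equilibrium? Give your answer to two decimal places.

32.20 dollars

Given the others contribute fully, the best deviation is to contribute 0 (any partial contribution still incurs the fine and gives up units whose private return 0.3000 is below 1).
Deviating from 46 to 0 saves 46 dollars but forfeits the deviator's share of the drop in the group guarantee fund: 1.2/4 × 46 = 13.80.
So the deviation gain is 46 − 13.80 = 32.20, and the fine must be at least 32.20 dollars to wipe it out.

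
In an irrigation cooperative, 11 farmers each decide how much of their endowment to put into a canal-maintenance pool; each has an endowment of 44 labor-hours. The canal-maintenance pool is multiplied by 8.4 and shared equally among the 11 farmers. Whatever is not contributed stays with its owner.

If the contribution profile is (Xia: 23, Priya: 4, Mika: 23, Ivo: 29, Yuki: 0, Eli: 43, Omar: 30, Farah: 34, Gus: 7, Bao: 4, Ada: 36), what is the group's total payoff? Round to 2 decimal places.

Total contributed: 23 + 4 + 23 + 29 + 0 + 43 + 30 + 34 + 7 + 4 + 36 = 233; total kept: 11 × 44 − 233 = 251.
The canal-maintenance pool pays out 8.4 × 233 = 1957.20 in aggregate.
Group total = 251 + 1957.20 = 2208.20.

2208.20 labor-hours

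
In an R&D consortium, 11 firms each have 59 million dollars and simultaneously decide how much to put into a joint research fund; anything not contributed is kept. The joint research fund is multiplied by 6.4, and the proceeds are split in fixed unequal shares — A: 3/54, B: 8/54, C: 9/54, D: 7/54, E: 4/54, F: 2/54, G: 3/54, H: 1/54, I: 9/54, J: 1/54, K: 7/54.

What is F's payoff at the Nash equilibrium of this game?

86.97 million dollars

For player j, contributing a unit is worthwhile iff 6.4 × (j's share) ≥ 1, i.e. iff j's share is at least 0.1563.
The shares above 0.1563 belong to C and I, contributing 59 each; the remaining 9 contribute 0. Total contributed: 118.
F keeps 59 and receives 6.4 × 118 × 2/54 = 27.97 from the joint research fund, for a payoff of 86.97.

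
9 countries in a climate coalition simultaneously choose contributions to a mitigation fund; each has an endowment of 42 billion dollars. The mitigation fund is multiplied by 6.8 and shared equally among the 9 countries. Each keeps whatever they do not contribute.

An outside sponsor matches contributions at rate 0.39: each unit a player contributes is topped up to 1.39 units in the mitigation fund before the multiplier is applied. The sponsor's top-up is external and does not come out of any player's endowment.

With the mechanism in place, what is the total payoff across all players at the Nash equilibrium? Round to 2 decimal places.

Under the mechanism each unit contributed yields 6.8 × 1.39 / 9 = 1.0502 back to its contributor per unit of net cost, which exceeds 1, making full contribution the dominant choice for everyone.
So the Nash equilibrium is full contribution by all 9; the group earns 6.8 × 1.39 × 378 = 3572.86.

3572.86 billion dollars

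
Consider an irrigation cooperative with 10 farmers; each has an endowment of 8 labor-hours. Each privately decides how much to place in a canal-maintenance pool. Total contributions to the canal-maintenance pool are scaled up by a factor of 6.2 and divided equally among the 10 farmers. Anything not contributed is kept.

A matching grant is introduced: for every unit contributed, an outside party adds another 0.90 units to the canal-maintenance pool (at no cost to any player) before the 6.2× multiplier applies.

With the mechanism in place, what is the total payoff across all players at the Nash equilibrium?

Under the mechanism each unit contributed yields 6.2 × 1.90 / 10 = 1.1780 back to its contributor per unit of net cost, which exceeds 1, making full contribution the dominant choice for everyone.
At the Nash equilibrium everyone contributes 8. Group total payoff = 6.2 × 1.90 × 80 = 942.40.

942.40 labor-hours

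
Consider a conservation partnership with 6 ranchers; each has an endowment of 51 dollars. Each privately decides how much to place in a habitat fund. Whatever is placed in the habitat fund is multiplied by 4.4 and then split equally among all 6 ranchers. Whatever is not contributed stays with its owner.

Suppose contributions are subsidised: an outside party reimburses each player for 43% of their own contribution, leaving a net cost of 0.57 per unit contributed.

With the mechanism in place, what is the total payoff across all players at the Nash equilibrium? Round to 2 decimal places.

The effective private return per unit is now (4.4/6) / 0.57 = 1.2865 > 1, so every player's dominant strategy flips to full contribution.
At the Nash equilibrium everyone contributes 51. Group total payoff = 6 × (51 × 0.43 + 4.4 × 51) = 1477.98.

1477.98 dollars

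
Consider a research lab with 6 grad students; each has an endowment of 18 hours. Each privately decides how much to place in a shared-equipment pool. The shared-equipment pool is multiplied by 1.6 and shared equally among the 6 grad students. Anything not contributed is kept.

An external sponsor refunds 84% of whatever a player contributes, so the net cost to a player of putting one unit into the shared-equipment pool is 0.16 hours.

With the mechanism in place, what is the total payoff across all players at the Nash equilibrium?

Under the mechanism each unit contributed yields (1.6/6) / 0.16 = 1.6667 back to its contributor per unit of net cost, which exceeds 1, making full contribution the dominant choice for everyone.
At the Nash equilibrium everyone contributes 18. Group total payoff = 6 × (18 × 0.84 + 1.6 × 18) = 263.52.

263.52 hours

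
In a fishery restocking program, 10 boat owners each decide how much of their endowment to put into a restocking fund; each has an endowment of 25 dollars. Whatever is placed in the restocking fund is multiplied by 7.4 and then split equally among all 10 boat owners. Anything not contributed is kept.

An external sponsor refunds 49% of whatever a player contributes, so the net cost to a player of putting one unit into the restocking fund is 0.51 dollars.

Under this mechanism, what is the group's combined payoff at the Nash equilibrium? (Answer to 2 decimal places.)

1972.50 dollars

With the mechanism, a contributed unit returns (7.4/10) / 0.51 = 1.4510 per unit of net cost to the contributor — now above 1 — so contributing fully is weakly dominant for every player.
So the Nash equilibrium is full contribution by all 10; the group earns 10 × (25 × 0.49 + 7.4 × 25) = 1972.50.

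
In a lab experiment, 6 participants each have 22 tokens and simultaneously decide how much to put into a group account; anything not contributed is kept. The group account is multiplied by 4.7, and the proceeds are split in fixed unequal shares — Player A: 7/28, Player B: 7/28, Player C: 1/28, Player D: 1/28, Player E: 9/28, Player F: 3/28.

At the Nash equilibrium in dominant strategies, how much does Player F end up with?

Player j's private return per contributed unit is 4.7 × (j's share). Contributing is weakly dominant for j when that share is at least 1/4.7 = 0.2128, and contributing 0 is dominant otherwise.
Player A, Player B and Player E clear that bar, contributing 22 each; the remaining 3 contribute 0. Total contributed: 66.
Player F keeps 22 and receives 4.7 × 66 × 3/28 = 33.24 from the group account, for a payoff of 55.24.

55.24 tokens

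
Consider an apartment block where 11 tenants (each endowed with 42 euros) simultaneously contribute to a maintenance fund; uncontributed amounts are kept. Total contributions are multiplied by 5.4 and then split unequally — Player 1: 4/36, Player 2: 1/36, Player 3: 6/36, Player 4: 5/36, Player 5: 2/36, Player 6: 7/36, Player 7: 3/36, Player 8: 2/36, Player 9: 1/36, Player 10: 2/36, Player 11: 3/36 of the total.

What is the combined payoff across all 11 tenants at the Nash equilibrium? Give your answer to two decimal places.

A player with share s gets back 5.4·s per unit contributed, so full contribution is dominant for anyone with s > 1/5.4 = 0.1852 and zero contribution is dominant for anyone below.
Player 6 alone (share 7/36) is above the threshold, contributing 42; the remaining 10 contribute 0. Total contributed: 42.
The maintenance fund pays out 5.4 × 42 = 226.80 in total (split across the unequal shares, but the aggregate is all that matters for the group sum).
The 10 free-riders keep 42 each, adding 420. Group total = 420 + 226.80 = 646.80.

646.80 euros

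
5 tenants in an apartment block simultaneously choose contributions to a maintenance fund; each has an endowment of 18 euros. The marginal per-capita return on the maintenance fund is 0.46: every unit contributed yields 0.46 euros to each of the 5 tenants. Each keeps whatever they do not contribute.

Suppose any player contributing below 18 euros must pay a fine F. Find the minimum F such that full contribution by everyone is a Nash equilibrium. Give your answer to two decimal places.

Given the others contribute fully, the best deviation is to contribute 0 (any partial contribution still incurs the fine and gives up units whose private return 0.46 is below 1).
Deviating from 18 to 0 saves 18 euros but forfeits the deviator's share of the drop in the maintenance fund: 0.46 × 18 = 8.28.
So the deviation gain is 18 − 8.28 = 9.72, and the fine must be at least 9.72 euros to wipe it out.

9.72 euros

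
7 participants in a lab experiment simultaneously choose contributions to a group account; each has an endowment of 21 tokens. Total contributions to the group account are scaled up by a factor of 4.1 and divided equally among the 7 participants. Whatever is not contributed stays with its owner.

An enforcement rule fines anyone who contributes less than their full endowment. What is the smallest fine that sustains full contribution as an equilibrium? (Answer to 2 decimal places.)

8.70 tokens

Given the others contribute fully, the best deviation is to contribute 0 (any partial contribution still incurs the fine and gives up units whose private return 0.5857 is below 1).
Deviating from 21 to 0 saves 21 tokens but forfeits the deviator's share of the drop in the group account: 4.1/7 × 21 = 12.30.
So the deviation gain is 21 − 12.30 = 8.70, and the fine must be at least 8.70 tokens to wipe it out.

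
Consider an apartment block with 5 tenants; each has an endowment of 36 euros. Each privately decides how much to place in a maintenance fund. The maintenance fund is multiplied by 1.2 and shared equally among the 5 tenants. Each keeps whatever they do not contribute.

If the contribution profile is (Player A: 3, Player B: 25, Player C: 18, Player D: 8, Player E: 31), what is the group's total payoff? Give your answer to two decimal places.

197.00 euros

Total contributed: 3 + 25 + 18 + 8 + 31 = 85; total kept: 5 × 36 − 85 = 95.
The maintenance fund pays out 1.2 × 85 = 102.00 in aggregate.
Group total = 95 + 102.00 = 197.00.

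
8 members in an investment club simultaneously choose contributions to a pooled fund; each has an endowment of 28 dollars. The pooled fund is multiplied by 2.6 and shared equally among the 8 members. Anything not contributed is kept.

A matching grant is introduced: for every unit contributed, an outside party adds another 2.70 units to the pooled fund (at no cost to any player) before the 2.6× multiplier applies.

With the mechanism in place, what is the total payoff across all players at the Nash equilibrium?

2154.88 dollars

Under the mechanism each unit contributed yields 2.6 × 3.70 / 8 = 1.2025 back to its contributor per unit of net cost, which exceeds 1, making full contribution the dominant choice for everyone.
So the Nash equilibrium is full contribution by all 8; the group earns 2.6 × 3.70 × 224 = 2154.88.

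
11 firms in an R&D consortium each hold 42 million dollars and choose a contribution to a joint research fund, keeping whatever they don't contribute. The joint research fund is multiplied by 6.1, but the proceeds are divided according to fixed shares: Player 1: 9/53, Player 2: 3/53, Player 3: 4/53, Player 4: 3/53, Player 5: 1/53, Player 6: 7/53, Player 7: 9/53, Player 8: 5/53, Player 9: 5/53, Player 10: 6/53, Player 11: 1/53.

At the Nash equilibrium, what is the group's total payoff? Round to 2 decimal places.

890.40 million dollars

Player j's private return per contributed unit is 6.1 × (j's share). Contributing is weakly dominant for j when that share is at least 1/6.1 = 0.1639, and contributing 0 is dominant otherwise.
Player 1 and Player 7 clear that bar, contributing 42 each; the remaining 9 contribute 0. Total contributed: 84.
The joint research fund pays out 6.1 × 84 = 512.40 in total (split across the unequal shares, but the aggregate is all that matters for the group sum).
The 9 free-riders keep 42 each, adding 378. Group total = 378 + 512.40 = 890.40.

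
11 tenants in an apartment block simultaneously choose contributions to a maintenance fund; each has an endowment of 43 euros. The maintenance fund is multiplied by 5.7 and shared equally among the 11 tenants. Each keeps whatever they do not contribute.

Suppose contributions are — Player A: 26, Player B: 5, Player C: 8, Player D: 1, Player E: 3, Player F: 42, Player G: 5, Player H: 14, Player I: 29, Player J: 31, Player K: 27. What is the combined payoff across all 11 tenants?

1370.70 euros

Total contributed: 26 + 5 + 8 + 1 + 3 + 42 + 5 + 14 + 29 + 31 + 27 = 191; total kept: 11 × 43 − 191 = 282.
The maintenance fund pays out 5.7 × 191 = 1088.70 in aggregate.
Group total = 282 + 1088.70 = 1370.70.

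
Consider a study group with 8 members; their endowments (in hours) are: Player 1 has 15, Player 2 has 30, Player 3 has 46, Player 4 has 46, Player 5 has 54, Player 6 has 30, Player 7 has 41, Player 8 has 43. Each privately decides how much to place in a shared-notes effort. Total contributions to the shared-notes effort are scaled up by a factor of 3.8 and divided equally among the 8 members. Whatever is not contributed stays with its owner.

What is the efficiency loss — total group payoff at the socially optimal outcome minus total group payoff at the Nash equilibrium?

854.00 hours

The private return per contributed unit is 3.8/8 = 0.4750 < 1 for every player regardless of endowment, so the Nash equilibrium is zero contribution and the group total is Σ E_j = 15 + 30 + 46 + 46 + 54 + 30 + 41 + 43 = 305.
Each contributed unit returns 3.800 to the group, so the social optimum is full contribution by everyone: group total = 3.800 × 305 = 1159.00.
Efficiency loss = (3.800 − 1) × 305 = 854.00.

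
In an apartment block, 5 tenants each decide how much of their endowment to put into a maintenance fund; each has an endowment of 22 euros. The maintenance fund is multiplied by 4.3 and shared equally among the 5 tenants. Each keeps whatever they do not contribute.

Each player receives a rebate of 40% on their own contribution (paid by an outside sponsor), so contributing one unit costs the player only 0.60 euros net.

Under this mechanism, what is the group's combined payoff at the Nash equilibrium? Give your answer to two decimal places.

Under the mechanism each unit contributed yields (4.3/5) / 0.60 = 1.4333 back to its contributor per unit of net cost, which exceeds 1, making full contribution the dominant choice for everyone.
So the Nash equilibrium is full contribution by all 5; the group earns 5 × (22 × 0.40 + 4.3 × 22) = 517.00.

517.00 euros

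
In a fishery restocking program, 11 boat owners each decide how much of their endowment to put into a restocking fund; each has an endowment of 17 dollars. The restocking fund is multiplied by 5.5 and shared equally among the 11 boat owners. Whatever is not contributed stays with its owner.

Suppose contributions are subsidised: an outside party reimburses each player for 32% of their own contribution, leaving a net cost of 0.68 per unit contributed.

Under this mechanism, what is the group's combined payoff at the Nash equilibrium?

187.00 dollars

The effective private return is (5.5/11) / 0.68 = 0.7353, which is still under 1, so the mechanism doesn't change anyone's dominant strategy: zero contribution.
Everyone keeps their endowment and the group total is 11 × 17 = 187.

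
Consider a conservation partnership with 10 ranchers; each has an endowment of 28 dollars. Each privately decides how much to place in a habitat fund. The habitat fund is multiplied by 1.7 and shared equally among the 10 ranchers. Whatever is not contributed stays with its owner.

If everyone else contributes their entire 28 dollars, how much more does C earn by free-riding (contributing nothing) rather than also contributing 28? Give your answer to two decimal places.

23.24 dollars

Switching from a contribution of 28 to 0 lets C keep an extra 28 dollars, but lowers the habitat fund by 28, which costs C their own share of that drop: 1.7/10 × 28 = 4.76.
Net gain = 28 − 4.76 = 23.24. The private return per contributed unit (0.1700) is below 1, so free-riding is indeed the best response regardless of what the others do.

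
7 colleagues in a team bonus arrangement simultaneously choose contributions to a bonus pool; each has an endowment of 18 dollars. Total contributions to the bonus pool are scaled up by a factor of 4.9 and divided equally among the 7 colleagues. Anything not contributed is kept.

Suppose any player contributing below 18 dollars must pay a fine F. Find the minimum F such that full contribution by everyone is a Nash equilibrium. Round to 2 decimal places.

5.40 dollars

Given the others contribute fully, the best deviation is to contribute 0 (any partial contribution still incurs the fine and gives up units whose private return 0.7000 is below 1).
Deviating from 18 to 0 saves 18 dollars but forfeits the deviator's share of the drop in the bonus pool: 4.9/7 × 18 = 12.60.
So the deviation gain is 18 − 12.60 = 5.40, and the fine must be at least 5.40 dollars to wipe it out.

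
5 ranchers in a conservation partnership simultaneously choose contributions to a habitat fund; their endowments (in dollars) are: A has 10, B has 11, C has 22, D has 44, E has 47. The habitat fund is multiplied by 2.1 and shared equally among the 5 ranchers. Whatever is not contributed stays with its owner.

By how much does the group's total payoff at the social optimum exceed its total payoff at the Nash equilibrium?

The private return per contributed unit is 2.1/5 = 0.4200 < 1 for every player regardless of endowment, so the Nash equilibrium is zero contribution and the group total is Σ E_j = 10 + 11 + 22 + 44 + 47 = 134.
Each contributed unit returns 2.100 to the group, so the social optimum is full contribution by everyone: group total = 2.100 × 134 = 281.40.
Efficiency loss = (2.100 − 1) × 134 = 147.40.

147.40 dollars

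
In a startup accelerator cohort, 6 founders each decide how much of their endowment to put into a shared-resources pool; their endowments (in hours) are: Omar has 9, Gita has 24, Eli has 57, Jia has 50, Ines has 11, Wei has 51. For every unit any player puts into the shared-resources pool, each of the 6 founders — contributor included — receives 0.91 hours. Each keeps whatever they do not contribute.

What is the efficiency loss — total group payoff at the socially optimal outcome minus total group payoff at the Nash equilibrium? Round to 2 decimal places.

900.92 hours

The private return per contributed unit is 0.91 < 1 for everyone, so the Nash equilibrium is zero contribution and the group total is Σ E_j = 9 + 24 + 57 + 50 + 11 + 51 = 202.
Each contributed unit returns 5.460 to the group, so the social optimum is full contribution by everyone: group total = 5.460 × 202 = 1102.92.
Efficiency loss = (5.460 − 1) × 202 = 900.92.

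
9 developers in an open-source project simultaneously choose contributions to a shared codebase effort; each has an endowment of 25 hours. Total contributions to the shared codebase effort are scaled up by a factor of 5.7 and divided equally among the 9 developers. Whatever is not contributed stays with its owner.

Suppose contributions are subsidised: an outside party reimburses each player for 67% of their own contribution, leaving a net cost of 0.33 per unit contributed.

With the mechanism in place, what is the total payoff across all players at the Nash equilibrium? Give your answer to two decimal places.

1433.25 hours

With the mechanism, a contributed unit returns (5.7/9) / 0.33 = 1.9192 per unit of net cost to the contributor — now above 1 — so contributing fully is weakly dominant for every player.
At the Nash equilibrium everyone contributes 25. Group total payoff = 9 × (25 × 0.67 + 5.7 × 25) = 1433.25.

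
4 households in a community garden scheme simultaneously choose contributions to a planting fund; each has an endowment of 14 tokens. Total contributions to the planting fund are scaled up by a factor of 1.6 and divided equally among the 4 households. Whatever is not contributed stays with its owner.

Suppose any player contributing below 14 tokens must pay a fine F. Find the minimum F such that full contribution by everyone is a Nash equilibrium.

Given the others contribute fully, the best deviation is to contribute 0 (any partial contribution still incurs the fine and gives up units whose private return 0.4000 is below 1).
Deviating from 14 to 0 saves 14 tokens but forfeits the deviator's share of the drop in the planting fund: 1.6/4 × 14 = 5.60.
So the deviation gain is 14 − 5.60 = 8.40, and the fine must be at least 8.40 tokens to wipe it out.

8.40 tokens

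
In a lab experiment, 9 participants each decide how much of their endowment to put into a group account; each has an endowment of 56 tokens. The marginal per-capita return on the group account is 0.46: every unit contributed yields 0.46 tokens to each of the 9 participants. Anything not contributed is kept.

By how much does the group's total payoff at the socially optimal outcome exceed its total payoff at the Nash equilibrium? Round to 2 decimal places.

1582.56 tokens

The private return per contributed unit is 0.46 < 1, so contributing 0 is dominant for every player. At the Nash equilibrium everyone keeps their 56, and the group total is 9 × 56 = 504.
Each contributed unit returns 4.140 to the group as a whole (0.46 to each of 9 players), which exceeds 1, so the social optimum is full contribution: group total = 4.140 × 504 = 2086.56.
Efficiency loss = 2086.56 − 504 = 1582.56.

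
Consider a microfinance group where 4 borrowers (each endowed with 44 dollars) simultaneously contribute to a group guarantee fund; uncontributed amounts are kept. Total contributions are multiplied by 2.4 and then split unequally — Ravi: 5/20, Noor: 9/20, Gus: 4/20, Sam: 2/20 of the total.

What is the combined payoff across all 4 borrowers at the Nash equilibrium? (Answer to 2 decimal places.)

Each unit j contributes comes back to j as 2.4 × (j's share), so j prefers to contribute only if that share exceeds 1/2.4 = 0.4167; otherwise keeping the unit dominates.
Only Noor (9/20) clears that bar, contributing 44; the remaining 3 contribute 0. Total contributed: 44.
The group guarantee fund pays out 2.4 × 44 = 105.60 in total (split across the unequal shares, but the aggregate is all that matters for the group sum).
The 3 free-riders keep 44 each, adding 132. Group total = 132 + 105.60 = 237.60.

237.60 dollars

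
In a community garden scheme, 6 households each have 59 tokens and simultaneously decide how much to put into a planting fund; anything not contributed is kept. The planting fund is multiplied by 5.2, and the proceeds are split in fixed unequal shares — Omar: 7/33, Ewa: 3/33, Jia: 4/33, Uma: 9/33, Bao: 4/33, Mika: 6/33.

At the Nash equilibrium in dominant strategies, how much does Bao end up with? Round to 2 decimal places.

A player with share s gets back 5.2·s per unit contributed, so full contribution is dominant for anyone with s > 1/5.2 = 0.1923 and zero contribution is dominant for anyone below.
Omar and Uma clear that bar, contributing 59 each; the remaining 4 contribute 0. Total contributed: 118.
Bao keeps 59 and receives 5.2 × 118 × 4/33 = 74.38 from the planting fund, for a payoff of 133.38.

133.38 tokens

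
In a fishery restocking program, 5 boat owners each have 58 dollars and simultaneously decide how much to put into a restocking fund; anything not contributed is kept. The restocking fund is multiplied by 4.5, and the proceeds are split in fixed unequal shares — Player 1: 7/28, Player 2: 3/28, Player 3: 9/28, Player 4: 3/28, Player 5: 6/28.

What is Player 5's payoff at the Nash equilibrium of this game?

For player j, contributing a unit is worthwhile iff 4.5 × (j's share) ≥ 1, i.e. iff j's share is at least 0.2222.
Player 1 and Player 3 are above the threshold, contributing 58 each; the remaining 3 contribute 0. Total contributed: 116.
Player 5 keeps 58 and receives 4.5 × 116 × 6/28 = 111.86 from the restocking fund, for a payoff of 169.86.

169.86 dollars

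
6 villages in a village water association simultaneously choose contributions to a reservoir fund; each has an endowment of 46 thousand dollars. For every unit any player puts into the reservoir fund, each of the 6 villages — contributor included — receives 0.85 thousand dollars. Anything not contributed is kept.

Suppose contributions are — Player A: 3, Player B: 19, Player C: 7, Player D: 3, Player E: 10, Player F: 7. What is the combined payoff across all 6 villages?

476.90 thousand dollars

Total contributed: 3 + 19 + 7 + 3 + 10 + 7 = 49; total kept: 6 × 46 − 49 = 227.
The reservoir fund pays out 0.85 × 6 × 49 = 249.90 in aggregate.
Group total = 227 + 249.90 = 476.90.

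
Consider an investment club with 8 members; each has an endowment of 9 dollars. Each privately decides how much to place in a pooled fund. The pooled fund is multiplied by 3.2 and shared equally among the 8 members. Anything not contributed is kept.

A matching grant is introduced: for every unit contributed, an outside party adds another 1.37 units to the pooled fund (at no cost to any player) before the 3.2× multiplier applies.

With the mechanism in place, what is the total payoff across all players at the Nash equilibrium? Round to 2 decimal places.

72.00 dollars

The effective private return is 3.2 × 2.37 / 8 = 0.9480, which is still under 1, so the mechanism doesn't change anyone's dominant strategy: zero contribution.
At the Nash equilibrium no one contributes; group total payoff = 8 × 9 = 72.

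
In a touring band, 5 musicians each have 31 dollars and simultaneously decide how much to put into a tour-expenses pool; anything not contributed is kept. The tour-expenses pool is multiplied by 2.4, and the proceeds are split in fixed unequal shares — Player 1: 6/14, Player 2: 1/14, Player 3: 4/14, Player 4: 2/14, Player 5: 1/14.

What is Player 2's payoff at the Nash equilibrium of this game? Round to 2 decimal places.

36.31 dollars

A player with share s gets back 2.4·s per unit contributed, so full contribution is dominant for anyone with s > 1/2.4 = 0.4167 and zero contribution is dominant for anyone below.
Player 1 alone (share 6/14) is above the threshold, contributing 31; the remaining 4 contribute 0. Total contributed: 31.
Player 2 keeps 31 and receives 2.4 × 31 × 1/14 = 5.31 from the tour-expenses pool, for a payoff of 36.31.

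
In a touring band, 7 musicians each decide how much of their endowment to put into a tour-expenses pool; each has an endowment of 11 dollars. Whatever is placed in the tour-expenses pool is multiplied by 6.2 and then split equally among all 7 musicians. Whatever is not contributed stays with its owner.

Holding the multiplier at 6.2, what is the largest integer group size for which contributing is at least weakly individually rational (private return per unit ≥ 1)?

Private return per unit is 6.2/(group size), which is ≥ 1 whenever the group size is ≤ 6.2.
The largest such integer is 6.

6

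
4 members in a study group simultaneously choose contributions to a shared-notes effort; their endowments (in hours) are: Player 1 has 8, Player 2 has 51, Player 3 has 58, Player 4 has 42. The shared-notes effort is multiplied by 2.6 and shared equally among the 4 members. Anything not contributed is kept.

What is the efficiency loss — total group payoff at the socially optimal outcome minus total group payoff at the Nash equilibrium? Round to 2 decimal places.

The private return per contributed unit is 2.6/4 = 0.6500 < 1 for every player regardless of endowment, so the Nash equilibrium is zero contribution and the group total is Σ E_j = 8 + 51 + 58 + 42 = 159.
Each contributed unit returns 2.600 to the group, so the social optimum is full contribution by everyone: group total = 2.600 × 159 = 413.40.
Efficiency loss = (2.600 − 1) × 159 = 254.40.

254.40 hours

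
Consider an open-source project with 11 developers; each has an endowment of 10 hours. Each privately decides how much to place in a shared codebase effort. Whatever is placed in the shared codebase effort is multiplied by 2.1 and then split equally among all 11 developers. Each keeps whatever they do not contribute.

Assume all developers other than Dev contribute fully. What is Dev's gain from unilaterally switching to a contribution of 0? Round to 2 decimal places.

Switching from a contribution of 10 to 0 lets Dev keep an extra 10 hours, but lowers the shared codebase effort by 10, which costs Dev their own share of that drop: 2.1/11 × 10 = 1.91.
Net gain = 10 − 1.91 = 8.09. The private return per contributed unit (0.1909) is below 1, so free-riding is indeed the best response regardless of what the others do.

8.09 hours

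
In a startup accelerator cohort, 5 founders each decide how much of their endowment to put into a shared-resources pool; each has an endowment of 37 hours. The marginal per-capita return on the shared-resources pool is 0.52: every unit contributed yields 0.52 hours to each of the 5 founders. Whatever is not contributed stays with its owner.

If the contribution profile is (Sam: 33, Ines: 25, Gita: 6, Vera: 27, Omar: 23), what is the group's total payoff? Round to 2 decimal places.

367.40 hours

Total contributed: 33 + 25 + 6 + 27 + 23 = 114; total kept: 5 × 37 − 114 = 71.
The shared-resources pool pays out 0.52 × 5 × 114 = 296.40 in aggregate.
Group total = 71 + 296.40 = 367.40.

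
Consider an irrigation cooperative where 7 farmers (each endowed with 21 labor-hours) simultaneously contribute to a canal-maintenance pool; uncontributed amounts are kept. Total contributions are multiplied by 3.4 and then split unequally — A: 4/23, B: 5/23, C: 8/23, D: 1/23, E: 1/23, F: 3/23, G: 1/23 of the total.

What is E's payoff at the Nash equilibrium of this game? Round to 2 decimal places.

24.10 labor-hours

A player with share s gets back 3.4·s per unit contributed, so full contribution is dominant for anyone with s > 1/3.4 = 0.2941 and zero contribution is dominant for anyone below.
C alone (share 8/23) is above the threshold, contributing 21; the remaining 6 contribute 0. Total contributed: 21.
E keeps 21 and receives 3.4 × 21 × 1/23 = 3.10 from the canal-maintenance pool, for a payoff of 24.10.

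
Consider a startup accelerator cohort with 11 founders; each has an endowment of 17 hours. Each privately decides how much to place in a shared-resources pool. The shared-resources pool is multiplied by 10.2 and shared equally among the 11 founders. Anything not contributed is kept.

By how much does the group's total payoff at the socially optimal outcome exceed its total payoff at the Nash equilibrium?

1720.40 hours

Each contributed unit returns 10.2/11 = 0.9273 to its contributor — below 1 — so contributing 0 is dominant for every player. At the Nash equilibrium everyone keeps their 17, and the group total is 11 × 17 = 187.
Each contributed unit returns 10.200 to the group as a whole (0.9273 to each of 11 players), which exceeds 1, so the social optimum is full contribution: group total = 10.200 × 187 = 1907.40.
Efficiency loss = 1907.40 − 187 = 1720.40.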